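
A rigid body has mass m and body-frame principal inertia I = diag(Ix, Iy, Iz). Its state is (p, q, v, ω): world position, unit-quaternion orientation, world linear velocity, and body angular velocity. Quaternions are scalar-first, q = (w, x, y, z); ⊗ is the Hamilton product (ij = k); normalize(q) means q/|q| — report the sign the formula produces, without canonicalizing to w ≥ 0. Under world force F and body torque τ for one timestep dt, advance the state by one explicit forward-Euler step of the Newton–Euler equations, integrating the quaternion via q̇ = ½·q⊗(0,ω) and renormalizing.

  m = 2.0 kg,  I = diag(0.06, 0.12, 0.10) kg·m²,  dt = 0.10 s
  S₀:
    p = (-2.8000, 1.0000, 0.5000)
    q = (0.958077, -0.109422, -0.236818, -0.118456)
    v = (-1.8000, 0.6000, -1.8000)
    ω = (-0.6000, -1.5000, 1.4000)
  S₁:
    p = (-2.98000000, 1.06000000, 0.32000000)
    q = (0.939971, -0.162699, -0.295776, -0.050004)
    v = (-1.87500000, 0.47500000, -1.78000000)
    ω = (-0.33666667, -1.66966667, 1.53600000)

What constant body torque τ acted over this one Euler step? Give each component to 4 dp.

τ = (0.2000, -0.1700, 0.1900)

ω₁ − ω₀ = (0.26333333, -0.16966667, 0.13600000)
precession coupling = (0.0420, 0.0336, 0.0540)
applied torque τ = (0.2000, -0.1700, 0.1900)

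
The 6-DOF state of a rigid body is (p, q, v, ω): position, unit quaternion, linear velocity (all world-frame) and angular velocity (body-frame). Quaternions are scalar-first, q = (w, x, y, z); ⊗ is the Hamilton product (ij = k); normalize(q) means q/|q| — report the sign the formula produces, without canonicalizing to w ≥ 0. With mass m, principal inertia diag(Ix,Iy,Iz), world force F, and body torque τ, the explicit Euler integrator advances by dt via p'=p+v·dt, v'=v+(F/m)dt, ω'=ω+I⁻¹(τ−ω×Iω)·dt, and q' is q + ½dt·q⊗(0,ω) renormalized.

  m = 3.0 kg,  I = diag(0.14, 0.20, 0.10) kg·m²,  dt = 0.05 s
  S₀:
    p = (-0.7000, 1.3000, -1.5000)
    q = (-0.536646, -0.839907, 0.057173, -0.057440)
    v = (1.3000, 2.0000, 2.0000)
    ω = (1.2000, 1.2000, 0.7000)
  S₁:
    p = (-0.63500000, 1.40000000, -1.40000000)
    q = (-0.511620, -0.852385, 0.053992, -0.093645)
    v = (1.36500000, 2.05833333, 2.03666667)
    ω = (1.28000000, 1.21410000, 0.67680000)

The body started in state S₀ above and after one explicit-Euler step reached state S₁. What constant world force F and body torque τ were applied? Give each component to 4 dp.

rate change Δω = (0.08000000, 0.01410000, -0.02320000)
I·α + gyro = (0.1400, 0.0900, 0.0400)
v₁ − v₀ = (0.06500000, 0.05833333, 0.03666667)
m·(v₁−v₀)/dt = (3.9000, 3.5000, 2.2000)

F = (3.9000, 3.5000, 2.2000)
τ = (0.1400, 0.0900, 0.0400)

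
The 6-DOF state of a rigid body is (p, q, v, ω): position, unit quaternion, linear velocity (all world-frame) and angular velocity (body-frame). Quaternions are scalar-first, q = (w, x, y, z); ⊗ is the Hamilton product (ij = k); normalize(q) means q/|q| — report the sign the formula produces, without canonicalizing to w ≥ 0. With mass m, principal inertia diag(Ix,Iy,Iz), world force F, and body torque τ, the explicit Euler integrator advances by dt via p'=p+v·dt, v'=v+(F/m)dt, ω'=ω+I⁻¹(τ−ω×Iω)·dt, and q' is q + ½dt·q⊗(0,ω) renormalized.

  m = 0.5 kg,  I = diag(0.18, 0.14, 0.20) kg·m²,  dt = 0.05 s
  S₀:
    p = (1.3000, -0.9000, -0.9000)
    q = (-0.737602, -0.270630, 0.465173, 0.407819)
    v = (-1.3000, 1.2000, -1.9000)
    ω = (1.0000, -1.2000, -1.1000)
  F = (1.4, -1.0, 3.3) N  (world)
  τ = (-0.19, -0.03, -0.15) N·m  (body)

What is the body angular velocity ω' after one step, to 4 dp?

(τ − ω×Iω)/I = (-1.4956, -0.3714, -0.9900)
ω' = ω + α·dt = (0.9252, -1.2186, -1.1495)

ω' = (0.9252, -1.2186, -1.1495)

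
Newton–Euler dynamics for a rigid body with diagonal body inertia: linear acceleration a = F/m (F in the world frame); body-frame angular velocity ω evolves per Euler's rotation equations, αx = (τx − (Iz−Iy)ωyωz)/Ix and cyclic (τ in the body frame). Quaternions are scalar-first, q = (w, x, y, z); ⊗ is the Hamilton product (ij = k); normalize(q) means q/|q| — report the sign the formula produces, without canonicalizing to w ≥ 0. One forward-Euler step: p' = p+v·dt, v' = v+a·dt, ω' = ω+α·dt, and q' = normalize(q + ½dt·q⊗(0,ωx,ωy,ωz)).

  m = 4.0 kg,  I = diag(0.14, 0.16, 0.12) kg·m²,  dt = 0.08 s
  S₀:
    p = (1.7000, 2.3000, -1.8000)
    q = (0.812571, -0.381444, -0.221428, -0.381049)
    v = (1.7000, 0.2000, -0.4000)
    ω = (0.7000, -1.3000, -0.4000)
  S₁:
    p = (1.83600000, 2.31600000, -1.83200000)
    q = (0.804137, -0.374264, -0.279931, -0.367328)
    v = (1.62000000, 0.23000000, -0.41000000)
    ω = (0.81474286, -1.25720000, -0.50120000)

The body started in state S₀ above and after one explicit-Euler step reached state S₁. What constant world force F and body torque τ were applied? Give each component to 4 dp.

F = (-4.0000, 1.5000, -0.5000)
τ = (0.1800, 0.0800, -0.1700)

ω₁ − ω₀ = (0.11474286, 0.04280000, -0.10120000)
τ = I·(Δω/dt) + ω₀×(Iω₀) = (0.1800, 0.0800, -0.1700)
Δv = v₁−v₀ = (-0.08000000, 0.03000000, -0.01000000)
F = m·Δv/dt = (-4.0000, 1.5000, -0.5000)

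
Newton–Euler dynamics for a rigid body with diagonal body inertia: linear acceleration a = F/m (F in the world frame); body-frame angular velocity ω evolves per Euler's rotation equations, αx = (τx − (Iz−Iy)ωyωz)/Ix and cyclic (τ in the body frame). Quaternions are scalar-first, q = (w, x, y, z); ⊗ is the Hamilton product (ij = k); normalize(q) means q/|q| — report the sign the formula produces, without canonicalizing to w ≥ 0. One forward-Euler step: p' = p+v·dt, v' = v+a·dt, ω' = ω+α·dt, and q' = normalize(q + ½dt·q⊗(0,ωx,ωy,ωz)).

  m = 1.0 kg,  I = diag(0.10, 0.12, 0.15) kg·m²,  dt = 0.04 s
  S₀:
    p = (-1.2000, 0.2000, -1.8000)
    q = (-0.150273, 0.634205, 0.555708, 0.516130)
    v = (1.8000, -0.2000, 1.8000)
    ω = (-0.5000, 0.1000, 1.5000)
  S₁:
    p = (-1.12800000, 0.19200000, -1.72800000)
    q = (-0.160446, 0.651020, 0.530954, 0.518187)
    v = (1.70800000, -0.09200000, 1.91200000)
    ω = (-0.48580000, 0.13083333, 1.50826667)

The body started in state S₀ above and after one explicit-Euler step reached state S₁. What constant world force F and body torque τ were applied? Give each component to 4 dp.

F = (-2.3000, 2.7000, 2.8000)
τ = (0.0400, 0.1300, 0.0300)

v₁ − v₀ = (-0.09200000, 0.10800000, 0.11200000)
applied force F = (-2.3000, 2.7000, 2.8000)
rate change Δω = (0.01420000, 0.03083333, 0.00826667)
ω₀×(Iω₀) = (0.0045, 0.0375, -0.0010)
τ = I·(Δω/dt) + ω₀×(Iω₀) = (0.0400, 0.1300, 0.0300)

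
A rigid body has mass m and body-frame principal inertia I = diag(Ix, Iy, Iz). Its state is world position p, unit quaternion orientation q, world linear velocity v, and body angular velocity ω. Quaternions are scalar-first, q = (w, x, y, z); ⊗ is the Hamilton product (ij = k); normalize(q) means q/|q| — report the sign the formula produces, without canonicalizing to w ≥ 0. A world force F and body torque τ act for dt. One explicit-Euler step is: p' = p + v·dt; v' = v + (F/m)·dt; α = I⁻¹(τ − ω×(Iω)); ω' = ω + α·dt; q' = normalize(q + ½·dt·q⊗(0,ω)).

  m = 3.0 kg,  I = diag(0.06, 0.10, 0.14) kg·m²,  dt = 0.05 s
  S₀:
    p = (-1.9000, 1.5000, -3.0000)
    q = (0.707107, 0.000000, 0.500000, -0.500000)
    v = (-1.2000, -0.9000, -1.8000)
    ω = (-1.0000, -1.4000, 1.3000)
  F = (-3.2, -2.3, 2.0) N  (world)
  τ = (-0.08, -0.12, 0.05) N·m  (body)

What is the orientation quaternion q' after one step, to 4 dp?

2q̇ = q⊗(0,ω) = (1.3500000, -0.7571070, -0.4899498, 1.4192391)
q' = normalize(q + ½dt·q⊗(0,ω)) = (0.7398, -0.0189, 0.4870, -0.4638)

q' = (0.7398, -0.0189, 0.4870, -0.4638)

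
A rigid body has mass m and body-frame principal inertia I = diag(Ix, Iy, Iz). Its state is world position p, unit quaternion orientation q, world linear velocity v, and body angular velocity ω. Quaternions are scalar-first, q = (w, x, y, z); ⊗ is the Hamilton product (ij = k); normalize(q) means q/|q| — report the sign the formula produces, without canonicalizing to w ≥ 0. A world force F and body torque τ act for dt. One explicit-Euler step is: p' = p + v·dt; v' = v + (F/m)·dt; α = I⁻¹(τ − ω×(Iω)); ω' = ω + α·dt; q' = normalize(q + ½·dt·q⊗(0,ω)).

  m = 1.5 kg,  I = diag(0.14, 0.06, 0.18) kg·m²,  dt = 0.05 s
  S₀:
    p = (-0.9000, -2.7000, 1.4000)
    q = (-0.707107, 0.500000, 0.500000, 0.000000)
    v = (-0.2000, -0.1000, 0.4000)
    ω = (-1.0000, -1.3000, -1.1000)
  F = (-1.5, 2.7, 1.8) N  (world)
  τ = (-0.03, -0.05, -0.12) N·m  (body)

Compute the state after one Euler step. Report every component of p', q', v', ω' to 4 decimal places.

p' = (-0.9100, -2.7050, 1.4200)
q' = (-0.6775, 0.5033, 0.5361, 0.0157)
v' = (-0.2500, -0.0100, 0.4600)
ω' = (-1.0720, -1.3050, -1.1044)

a = F/m = (-1.0000, 1.8000, 1.2000)
p' = p + v·dt = (-0.9100, -2.7050, 1.4200)
v' = v + a·dt = (-0.2500, -0.0100, 0.4600)
precession coupling ω×(Iω) = (0.1716, -0.0440, -0.1040)
angular accel α = (-1.4400, -0.1000, -0.0889)
ω' = ω + α·dt = (-1.0720, -1.3050, -1.1044)
2q̇ = q⊗(0,ω) = (1.1500000, 0.1571070, 1.4692391, 0.6278177)
updated quaternion q' = (-0.6775, 0.5033, 0.5361, 0.0157)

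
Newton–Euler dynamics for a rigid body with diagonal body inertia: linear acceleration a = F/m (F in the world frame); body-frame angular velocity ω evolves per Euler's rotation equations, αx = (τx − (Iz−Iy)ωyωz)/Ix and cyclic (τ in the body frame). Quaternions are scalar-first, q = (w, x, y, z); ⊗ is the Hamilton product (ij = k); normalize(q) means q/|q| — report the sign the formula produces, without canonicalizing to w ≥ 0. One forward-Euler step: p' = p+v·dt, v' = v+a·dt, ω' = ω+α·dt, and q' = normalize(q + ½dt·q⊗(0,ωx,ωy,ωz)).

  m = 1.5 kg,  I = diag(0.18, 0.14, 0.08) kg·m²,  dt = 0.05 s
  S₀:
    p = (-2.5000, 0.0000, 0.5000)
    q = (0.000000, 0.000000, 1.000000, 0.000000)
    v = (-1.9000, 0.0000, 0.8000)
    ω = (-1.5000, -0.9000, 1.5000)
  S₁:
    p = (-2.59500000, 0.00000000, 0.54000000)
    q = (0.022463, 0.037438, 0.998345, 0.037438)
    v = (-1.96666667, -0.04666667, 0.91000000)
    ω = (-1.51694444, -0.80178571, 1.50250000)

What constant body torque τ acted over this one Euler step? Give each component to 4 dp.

τ = (0.0200, 0.0500, -0.0500)

Δω = ω₁−ω₀ = (-0.01694444, 0.09821429, 0.00250000)
I·α + gyro = (0.0200, 0.0500, -0.0500)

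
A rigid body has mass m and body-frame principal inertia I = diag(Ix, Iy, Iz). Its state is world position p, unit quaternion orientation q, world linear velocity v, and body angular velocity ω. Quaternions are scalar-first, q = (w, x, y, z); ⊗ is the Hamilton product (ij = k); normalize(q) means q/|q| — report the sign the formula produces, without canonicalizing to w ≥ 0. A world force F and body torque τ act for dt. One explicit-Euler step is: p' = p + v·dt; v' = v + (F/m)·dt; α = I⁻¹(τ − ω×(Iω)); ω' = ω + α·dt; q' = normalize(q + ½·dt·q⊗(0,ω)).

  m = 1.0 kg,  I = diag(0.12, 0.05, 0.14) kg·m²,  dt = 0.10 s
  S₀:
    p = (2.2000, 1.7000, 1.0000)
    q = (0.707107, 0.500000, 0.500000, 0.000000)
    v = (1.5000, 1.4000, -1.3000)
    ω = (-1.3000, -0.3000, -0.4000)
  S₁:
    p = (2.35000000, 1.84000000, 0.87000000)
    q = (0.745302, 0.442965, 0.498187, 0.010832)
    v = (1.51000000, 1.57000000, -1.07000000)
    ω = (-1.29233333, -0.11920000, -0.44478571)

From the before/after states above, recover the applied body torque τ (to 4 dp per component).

τ = (0.0200, 0.0800, -0.0900)

rate change Δω = (0.00766667, 0.18080000, -0.04478571)
τ = I·(Δω/dt) + ω₀×(Iω₀) = (0.0200, 0.0800, -0.0900)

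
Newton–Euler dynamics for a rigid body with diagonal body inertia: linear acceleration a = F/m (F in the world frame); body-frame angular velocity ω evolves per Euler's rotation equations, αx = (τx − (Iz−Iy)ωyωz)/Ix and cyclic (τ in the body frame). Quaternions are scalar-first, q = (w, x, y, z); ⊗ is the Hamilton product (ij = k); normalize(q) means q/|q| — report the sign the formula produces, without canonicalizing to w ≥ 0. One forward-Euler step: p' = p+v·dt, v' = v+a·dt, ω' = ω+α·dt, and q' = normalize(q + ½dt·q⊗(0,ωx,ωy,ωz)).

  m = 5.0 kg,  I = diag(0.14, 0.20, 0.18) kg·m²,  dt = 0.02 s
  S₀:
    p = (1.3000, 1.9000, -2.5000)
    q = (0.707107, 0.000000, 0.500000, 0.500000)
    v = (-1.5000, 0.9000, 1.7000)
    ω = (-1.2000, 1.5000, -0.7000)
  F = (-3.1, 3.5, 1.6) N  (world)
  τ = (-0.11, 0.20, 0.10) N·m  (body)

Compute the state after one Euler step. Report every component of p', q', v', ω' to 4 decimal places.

p' = (1.2700, 1.9180, -2.4660)
q' = (0.7030, -0.0195, 0.5045, 0.5009)
v' = (-1.5124, 0.9140, 1.7064)
ω' = (-1.2187, 1.5234, -0.6769)

(τ − ω×Iω)/I = (-0.9357, 1.1680, 1.1556)
ω + α·dt = (-1.2187, 1.5234, -0.6769)
2q̇ = q⊗(0,ω) = (-0.4000000, -1.9485284, 0.4606605, 0.1050251)
q' = normalize(q + ½dt·q⊗(0,ω)) = (0.7030, -0.0195, 0.5045, 0.5009)
linear accel F/m = (-0.6200, 0.7000, 0.3200)
new position p' = (1.2700, 1.9180, -2.4660)
v + (F/m)dt = (-1.5124, 0.9140, 1.7064)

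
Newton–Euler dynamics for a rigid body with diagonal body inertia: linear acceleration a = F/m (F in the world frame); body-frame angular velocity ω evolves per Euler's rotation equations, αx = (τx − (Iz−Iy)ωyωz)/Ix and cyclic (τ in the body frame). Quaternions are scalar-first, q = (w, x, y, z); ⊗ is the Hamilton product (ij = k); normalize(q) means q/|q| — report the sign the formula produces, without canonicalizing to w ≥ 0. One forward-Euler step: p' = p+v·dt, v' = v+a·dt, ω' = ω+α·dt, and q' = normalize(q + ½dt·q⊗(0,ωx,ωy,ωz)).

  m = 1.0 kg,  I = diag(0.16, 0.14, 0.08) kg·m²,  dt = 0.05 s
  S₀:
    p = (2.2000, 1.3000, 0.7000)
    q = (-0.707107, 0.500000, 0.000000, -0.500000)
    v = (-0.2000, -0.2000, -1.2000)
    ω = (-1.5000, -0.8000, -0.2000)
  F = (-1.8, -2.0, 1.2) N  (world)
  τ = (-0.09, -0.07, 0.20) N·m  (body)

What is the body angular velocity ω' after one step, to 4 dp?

ω' = (-1.5251, -0.8336, -0.0600)

(τ − ω×Iω)/I = (-0.5025, -0.6714, 2.8000)
ω + α·dt = (-1.5251, -0.8336, -0.0600)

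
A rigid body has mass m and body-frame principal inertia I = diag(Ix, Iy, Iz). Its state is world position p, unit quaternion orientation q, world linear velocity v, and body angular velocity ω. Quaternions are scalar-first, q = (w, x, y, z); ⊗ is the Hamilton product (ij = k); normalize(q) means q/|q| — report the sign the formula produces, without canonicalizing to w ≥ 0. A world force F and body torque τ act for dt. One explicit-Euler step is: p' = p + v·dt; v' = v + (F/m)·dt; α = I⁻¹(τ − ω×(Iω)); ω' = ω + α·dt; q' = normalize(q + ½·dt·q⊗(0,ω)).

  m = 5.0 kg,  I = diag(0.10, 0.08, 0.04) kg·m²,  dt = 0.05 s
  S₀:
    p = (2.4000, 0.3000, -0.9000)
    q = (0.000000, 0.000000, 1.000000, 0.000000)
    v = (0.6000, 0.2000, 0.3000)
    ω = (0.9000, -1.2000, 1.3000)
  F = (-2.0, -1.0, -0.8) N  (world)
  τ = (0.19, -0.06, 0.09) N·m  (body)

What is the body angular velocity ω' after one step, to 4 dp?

ω' = (0.9638, -1.2814, 1.3855)

ω×(Iω) gyroscopic = (0.0624, 0.0702, 0.0216)
(τ − ω×Iω)/I = (1.2760, -1.6275, 1.7100)
ω + α·dt = (0.9638, -1.2814, 1.3855)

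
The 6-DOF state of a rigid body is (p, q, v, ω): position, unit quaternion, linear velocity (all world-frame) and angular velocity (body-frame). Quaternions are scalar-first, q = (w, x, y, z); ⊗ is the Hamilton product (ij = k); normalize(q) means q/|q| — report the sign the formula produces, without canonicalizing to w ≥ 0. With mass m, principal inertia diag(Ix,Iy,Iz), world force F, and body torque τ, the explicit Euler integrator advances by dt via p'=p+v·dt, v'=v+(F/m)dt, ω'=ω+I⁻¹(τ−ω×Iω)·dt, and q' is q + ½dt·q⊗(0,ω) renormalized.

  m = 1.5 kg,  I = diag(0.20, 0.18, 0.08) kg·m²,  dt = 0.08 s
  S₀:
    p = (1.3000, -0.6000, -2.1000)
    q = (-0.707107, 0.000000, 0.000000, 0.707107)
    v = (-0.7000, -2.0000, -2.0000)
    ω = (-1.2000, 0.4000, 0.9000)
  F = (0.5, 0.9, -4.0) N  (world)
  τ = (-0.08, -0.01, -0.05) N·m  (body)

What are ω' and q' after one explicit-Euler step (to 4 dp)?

α = I⁻¹(τ − ω×Iω) = (-0.2200, 0.6644, -0.7450)
new body rate ω' = (-1.2176, 0.4532, 0.8404)
Hamilton product q⊗(0,ω) = (-0.6363963, 0.5656856, -1.1313712, -0.6363963)
updated quaternion q' = (-0.7312, 0.0226, -0.0452, 0.6803)

ω' = (-1.2176, 0.4532, 0.8404)
q' = (-0.7312, 0.0226, -0.0452, 0.6803)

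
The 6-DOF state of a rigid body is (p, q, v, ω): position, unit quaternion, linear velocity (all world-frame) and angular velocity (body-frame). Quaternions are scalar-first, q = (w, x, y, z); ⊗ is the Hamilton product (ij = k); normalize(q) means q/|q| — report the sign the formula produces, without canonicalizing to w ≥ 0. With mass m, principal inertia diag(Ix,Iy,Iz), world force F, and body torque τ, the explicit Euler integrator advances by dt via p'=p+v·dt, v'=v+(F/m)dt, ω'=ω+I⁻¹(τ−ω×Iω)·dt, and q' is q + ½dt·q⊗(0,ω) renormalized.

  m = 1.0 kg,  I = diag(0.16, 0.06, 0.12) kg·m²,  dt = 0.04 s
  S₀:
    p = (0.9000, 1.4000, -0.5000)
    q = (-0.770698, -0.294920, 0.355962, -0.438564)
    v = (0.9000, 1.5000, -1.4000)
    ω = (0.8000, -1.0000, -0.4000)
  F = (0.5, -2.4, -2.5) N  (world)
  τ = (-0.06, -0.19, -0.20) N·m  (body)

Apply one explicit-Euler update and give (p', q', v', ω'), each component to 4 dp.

linear accel F/m = (0.5000, -2.4000, -2.5000)
new position p' = (0.9360, 1.4600, -0.5560)
new velocity v' = (0.9200, 1.4040, -1.5000)
gyro term ω×Iω = (0.0240, -0.0128, 0.0800)
angular accel α = (-0.5250, -2.9533, -2.3333)
new body rate ω' = (0.7790, -1.1181, -0.4933)
Hamilton product q⊗(0,ω) = (0.4164724, -1.1975072, 0.3018788, 0.3184296)
q + ½dt·q⊗(0,ω), renormalized = (-0.7621, -0.3188, 0.3619, -0.4320)

p' = (0.9360, 1.4600, -0.5560)
q' = (-0.7621, -0.3188, 0.3619, -0.4320)
v' = (0.9200, 1.4040, -1.5000)
ω' = (0.7790, -1.1181, -0.4933)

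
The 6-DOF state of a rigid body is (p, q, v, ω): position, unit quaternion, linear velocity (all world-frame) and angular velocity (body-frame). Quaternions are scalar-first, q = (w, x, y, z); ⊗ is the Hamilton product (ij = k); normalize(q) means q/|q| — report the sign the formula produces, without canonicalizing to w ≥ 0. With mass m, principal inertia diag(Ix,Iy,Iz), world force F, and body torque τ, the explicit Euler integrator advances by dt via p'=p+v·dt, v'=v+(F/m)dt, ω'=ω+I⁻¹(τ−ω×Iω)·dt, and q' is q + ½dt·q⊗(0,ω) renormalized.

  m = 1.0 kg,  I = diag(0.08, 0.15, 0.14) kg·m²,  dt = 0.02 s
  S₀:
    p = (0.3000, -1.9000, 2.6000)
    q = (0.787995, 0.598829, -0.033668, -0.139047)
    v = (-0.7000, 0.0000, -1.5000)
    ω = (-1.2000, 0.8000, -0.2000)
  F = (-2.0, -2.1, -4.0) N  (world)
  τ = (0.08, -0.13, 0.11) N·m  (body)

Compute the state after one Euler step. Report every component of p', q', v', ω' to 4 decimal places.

ω×(Iω) gyroscopic = (0.0016, -0.0144, -0.0672)
α = I⁻¹(τ − ω×Iω) = (0.9800, -0.7707, 1.2657)
new body rate ω' = (-1.1804, 0.7846, -0.1747)
2q̇ = q⊗(0,ω) = (0.7177198, -0.8276228, 0.9170182, 0.2810626)
q' = normalize(q + ½dt·q⊗(0,ω)) = (0.7951, 0.5905, -0.0245, -0.1362)
a = F/m = (-2.0000, -2.1000, -4.0000)
p + v·dt = (0.2860, -1.9000, 2.5700)
new velocity v' = (-0.7400, -0.0420, -1.5800)

p' = (0.2860, -1.9000, 2.5700)
q' = (0.7951, 0.5905, -0.0245, -0.1362)
v' = (-0.7400, -0.0420, -1.5800)
ω' = (-1.1804, 0.7846, -0.1747)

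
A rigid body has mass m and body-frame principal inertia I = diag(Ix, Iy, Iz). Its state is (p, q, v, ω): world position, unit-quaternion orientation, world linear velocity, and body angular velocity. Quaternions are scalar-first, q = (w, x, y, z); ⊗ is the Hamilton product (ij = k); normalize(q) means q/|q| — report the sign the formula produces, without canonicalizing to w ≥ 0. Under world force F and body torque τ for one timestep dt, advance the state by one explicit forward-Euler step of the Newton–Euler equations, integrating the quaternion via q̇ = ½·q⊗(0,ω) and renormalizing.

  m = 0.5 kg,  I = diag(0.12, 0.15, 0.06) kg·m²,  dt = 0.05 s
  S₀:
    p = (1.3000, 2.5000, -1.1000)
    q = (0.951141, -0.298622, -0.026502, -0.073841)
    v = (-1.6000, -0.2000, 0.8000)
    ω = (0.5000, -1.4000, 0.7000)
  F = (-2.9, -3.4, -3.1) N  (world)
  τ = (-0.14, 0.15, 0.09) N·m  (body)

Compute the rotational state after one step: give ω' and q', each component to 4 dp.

gyro term ω×Iω = (0.0882, 0.0210, -0.0210)
(τ − ω×Iω)/I = (-1.9017, 0.8600, 1.8500)
ω' = ω + α·dt = (0.4049, -1.3570, 0.7925)
Hamilton product q⊗(0,ω) = (0.1638969, 0.3536417, -1.1594825, 1.0971205)
updated quaternion q' = (0.9544, -0.2895, -0.0554, -0.0464)

ω' = (0.4049, -1.3570, 0.7925)
q' = (0.9544, -0.2895, -0.0554, -0.0464)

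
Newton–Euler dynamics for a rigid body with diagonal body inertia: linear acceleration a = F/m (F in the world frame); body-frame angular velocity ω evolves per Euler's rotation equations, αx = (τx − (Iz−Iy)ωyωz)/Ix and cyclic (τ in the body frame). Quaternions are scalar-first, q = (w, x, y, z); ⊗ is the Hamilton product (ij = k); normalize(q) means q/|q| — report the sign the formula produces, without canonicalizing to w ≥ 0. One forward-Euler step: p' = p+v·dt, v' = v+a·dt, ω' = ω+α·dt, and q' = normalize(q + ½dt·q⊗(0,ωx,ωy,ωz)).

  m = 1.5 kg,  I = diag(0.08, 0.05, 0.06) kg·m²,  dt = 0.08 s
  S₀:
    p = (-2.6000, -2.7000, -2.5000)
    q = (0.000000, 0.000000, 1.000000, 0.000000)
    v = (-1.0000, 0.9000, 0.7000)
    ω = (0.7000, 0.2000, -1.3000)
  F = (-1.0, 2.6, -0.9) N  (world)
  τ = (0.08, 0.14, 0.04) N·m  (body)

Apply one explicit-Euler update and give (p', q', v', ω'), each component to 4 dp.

gyro term ω×Iω = (-0.0026, -0.0182, -0.0042)
(τ − ω×Iω)/I = (1.0325, 3.1640, 0.7367)
ω' = ω + α·dt = (0.7826, 0.4531, -1.2411)
Hamilton product q⊗(0,ω) = (-0.2000000, -1.3000000, 0.0000000, -0.7000000)
q + ½dt·q⊗(0,ω), renormalized = (-0.0080, -0.0519, 0.9982, -0.0280)
new position p' = (-2.6800, -2.6280, -2.4440)
new velocity v' = (-1.0533, 1.0387, 0.6520)

p' = (-2.6800, -2.6280, -2.4440)
q' = (-0.0080, -0.0519, 0.9982, -0.0280)
v' = (-1.0533, 1.0387, 0.6520)
ω' = (0.7826, 0.4531, -1.2411)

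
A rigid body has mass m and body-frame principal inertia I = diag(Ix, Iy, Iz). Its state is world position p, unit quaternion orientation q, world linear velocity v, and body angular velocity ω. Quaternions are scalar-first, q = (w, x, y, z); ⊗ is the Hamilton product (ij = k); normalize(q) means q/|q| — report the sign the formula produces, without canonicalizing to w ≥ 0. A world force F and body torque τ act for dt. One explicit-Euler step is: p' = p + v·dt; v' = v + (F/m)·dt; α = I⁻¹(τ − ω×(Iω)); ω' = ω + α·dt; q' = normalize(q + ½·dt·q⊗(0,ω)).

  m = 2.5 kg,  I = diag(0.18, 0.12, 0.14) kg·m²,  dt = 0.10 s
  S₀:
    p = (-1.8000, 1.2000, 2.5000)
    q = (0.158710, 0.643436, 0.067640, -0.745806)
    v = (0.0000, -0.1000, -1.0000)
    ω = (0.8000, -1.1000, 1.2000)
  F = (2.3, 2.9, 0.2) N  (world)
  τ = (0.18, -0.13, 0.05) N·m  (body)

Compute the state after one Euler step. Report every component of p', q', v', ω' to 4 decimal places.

a = (0.9200, 1.1600, 0.0800)
p + v·dt = (-1.8000, 1.1900, 2.4000)
new velocity v' = (0.0920, 0.0160, -0.9920)
(τ − ω×Iω)/I = (1.1467, -1.4033, -0.0200)
new body rate ω' = (0.9147, -1.2403, 1.1980)
2q̇ = q⊗(0,ω) = (0.4546224, -0.6122506, -1.5433490, -0.5714396)
q + ½dt·q⊗(0,ω), renormalized = (0.1807, 0.6103, -0.0095, -0.7712)

p' = (-1.8000, 1.1900, 2.4000)
q' = (0.1807, 0.6103, -0.0095, -0.7712)
v' = (0.0920, 0.0160, -0.9920)
ω' = (0.9147, -1.2403, 1.1980)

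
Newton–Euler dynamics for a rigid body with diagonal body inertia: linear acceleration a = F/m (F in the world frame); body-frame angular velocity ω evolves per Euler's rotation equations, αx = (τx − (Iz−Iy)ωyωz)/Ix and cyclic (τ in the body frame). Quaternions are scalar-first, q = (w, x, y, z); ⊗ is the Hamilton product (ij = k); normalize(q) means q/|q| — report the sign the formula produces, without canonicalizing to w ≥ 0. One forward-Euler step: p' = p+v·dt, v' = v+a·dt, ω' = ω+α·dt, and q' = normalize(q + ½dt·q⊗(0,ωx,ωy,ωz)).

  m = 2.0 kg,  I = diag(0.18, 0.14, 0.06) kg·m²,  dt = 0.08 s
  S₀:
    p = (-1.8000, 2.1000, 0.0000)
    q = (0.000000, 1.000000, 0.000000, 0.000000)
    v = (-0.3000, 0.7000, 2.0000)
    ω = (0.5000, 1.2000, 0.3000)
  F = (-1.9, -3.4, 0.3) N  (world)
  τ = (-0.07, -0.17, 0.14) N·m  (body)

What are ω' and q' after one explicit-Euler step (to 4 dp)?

precession coupling ω×(Iω) = (-0.0288, 0.0180, -0.0240)
α = I⁻¹(τ − ω×Iω) = (-0.2289, -1.3429, 2.7333)
ω' = ω + α·dt = (0.4817, 1.0926, 0.5187)
q⊗(0,ω) = (-0.5000000, 0.0000000, -0.3000000, 1.2000000)
updated quaternion q' = (-0.0200, 0.9986, -0.0120, 0.0479)

ω' = (0.4817, 1.0926, 0.5187)
q' = (-0.0200, 0.9986, -0.0120, 0.0479)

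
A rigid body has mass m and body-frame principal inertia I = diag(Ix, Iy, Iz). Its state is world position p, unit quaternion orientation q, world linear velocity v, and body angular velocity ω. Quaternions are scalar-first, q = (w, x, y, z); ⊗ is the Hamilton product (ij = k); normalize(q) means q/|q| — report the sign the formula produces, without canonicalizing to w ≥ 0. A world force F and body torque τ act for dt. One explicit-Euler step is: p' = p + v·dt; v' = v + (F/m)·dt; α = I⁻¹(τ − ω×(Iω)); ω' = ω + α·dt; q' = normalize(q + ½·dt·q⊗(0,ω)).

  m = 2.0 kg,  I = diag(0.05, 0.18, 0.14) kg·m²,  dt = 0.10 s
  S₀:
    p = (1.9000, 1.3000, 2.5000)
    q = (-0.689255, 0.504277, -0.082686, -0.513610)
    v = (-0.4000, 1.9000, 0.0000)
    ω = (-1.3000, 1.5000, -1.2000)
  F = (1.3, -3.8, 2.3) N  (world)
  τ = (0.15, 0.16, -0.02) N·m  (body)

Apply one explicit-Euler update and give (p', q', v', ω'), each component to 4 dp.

a = F/m = (0.6500, -1.9000, 1.1500)
p + v·dt = (1.8600, 1.4900, 2.5000)
v' = v + a·dt = (-0.3350, 1.7100, 0.1150)
angular accel α = (1.5600, 1.6689, 1.6679)
ω' = ω + α·dt = (-1.1440, 1.6669, -1.0332)
q⊗(0,ω) = (0.1632571, 1.7656697, 0.2389429, 1.4760297)
updated quaternion q' = (-0.6766, 0.5886, -0.0703, -0.4369)

p' = (1.8600, 1.4900, 2.5000)
q' = (-0.6766, 0.5886, -0.0703, -0.4369)
v' = (-0.3350, 1.7100, 0.1150)
ω' = (-1.1440, 1.6669, -1.0332)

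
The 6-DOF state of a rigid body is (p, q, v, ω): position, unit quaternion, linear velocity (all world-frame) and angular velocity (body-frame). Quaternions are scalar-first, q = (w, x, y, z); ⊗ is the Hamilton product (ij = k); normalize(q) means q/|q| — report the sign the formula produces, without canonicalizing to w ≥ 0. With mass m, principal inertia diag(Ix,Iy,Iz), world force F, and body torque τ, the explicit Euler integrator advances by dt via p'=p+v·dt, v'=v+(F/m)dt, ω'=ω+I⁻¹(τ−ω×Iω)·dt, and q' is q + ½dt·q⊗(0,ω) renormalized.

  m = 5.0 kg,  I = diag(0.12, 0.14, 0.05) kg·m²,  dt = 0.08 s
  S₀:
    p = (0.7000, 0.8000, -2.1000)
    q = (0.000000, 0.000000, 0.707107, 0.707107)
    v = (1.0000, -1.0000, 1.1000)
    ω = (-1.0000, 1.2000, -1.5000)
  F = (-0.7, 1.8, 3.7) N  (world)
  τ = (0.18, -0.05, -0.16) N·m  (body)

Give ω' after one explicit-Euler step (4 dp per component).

ω' = (-0.9880, 1.1114, -1.7176)

ω×(Iω) gyroscopic = (0.1620, 0.1050, -0.0240)
angular accel α = (0.1500, -1.1071, -2.7200)
ω' = ω + α·dt = (-0.9880, 1.1114, -1.7176)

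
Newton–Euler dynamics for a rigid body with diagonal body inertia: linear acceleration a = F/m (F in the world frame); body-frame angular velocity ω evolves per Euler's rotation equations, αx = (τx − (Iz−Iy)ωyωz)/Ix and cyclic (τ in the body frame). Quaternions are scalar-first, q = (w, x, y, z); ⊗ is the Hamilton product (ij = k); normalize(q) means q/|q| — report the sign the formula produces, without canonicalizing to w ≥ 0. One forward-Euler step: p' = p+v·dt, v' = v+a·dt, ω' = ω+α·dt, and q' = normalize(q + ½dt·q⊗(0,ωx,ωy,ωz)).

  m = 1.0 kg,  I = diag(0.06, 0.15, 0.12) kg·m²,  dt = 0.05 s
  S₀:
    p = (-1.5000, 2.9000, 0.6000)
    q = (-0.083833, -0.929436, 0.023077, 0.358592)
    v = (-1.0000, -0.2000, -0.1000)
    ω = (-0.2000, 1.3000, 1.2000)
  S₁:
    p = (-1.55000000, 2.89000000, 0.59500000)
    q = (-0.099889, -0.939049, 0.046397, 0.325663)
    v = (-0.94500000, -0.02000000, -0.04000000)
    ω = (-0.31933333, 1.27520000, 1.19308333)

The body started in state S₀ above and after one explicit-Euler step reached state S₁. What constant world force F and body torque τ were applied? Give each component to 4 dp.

ω₁ − ω₀ = (-0.11933333, -0.02480000, -0.00691667)
τ = I·(Δω/dt) + ω₀×(Iω₀) = (-0.1900, -0.0600, -0.0400)
v₁ − v₀ = (0.05500000, 0.18000000, 0.06000000)
m·(v₁−v₀)/dt = (1.1000, 3.6000, 1.2000)

F = (1.1000, 3.6000, 1.2000)
τ = (-0.1900, -0.0600, -0.0400)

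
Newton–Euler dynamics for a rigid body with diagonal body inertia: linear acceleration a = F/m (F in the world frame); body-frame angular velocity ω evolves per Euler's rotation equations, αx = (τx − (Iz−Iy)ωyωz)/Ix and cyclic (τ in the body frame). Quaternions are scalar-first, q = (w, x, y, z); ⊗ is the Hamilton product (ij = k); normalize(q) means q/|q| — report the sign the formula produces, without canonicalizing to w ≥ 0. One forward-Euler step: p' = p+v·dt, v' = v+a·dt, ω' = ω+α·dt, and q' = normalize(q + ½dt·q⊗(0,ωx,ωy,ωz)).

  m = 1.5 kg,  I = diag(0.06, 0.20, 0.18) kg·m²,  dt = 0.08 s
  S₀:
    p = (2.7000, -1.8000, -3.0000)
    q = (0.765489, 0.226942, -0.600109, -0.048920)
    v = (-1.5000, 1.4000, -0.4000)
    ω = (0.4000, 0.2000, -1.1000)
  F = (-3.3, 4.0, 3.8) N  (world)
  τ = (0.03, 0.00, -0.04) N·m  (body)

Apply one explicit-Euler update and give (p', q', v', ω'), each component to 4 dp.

p' = (2.5800, -1.6880, -3.0320)
q' = (0.7636, 0.2657, -0.5841, -0.0711)
v' = (-1.6760, 1.6133, -0.1973)
ω' = (0.4341, 0.1789, -1.1228)

a = (-2.2000, 2.6667, 2.5333)
new position p' = (2.5800, -1.6880, -3.0320)
new velocity v' = (-1.6760, 1.6133, -0.1973)
ω×(Iω) gyroscopic = (0.0044, 0.0528, 0.0112)
(τ − ω×Iω)/I = (0.4267, -0.2640, -0.2844)
ω + α·dt = (0.4341, 0.1789, -1.1228)
Hamilton product q⊗(0,ω) = (-0.0245670, 0.9760995, 0.3831660, -0.5566059)
q' = normalize(q + ½dt·q⊗(0,ω)) = (0.7636, 0.2657, -0.5841, -0.0711)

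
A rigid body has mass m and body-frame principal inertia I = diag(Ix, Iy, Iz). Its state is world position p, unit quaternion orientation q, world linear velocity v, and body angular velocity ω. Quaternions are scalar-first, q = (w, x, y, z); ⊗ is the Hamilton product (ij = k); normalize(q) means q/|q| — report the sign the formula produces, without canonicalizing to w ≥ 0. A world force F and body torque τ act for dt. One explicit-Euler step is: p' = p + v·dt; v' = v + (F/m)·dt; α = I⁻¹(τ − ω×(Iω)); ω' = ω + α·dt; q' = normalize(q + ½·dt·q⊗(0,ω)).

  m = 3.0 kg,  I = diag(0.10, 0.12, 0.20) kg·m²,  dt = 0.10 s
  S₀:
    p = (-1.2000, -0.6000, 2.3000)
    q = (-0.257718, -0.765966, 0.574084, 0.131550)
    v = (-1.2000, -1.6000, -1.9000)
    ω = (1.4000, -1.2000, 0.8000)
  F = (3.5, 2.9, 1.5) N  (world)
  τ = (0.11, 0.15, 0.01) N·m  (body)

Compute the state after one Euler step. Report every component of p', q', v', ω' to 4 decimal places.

p' = (-1.3200, -0.7600, 2.1100)
q' = (-0.1740, -0.7494, 0.6262, 0.1264)
v' = (-1.0833, -1.5033, -1.8500)
ω' = (1.5868, -0.9817, 0.8218)

gyro term ω×Iω = (-0.0768, -0.1120, -0.0336)
angular accel α = (1.8680, 2.1833, 0.2180)
ω + α·dt = (1.5868, -0.9817, 0.8218)
2q̇ = q⊗(0,ω) = (1.6560132, 0.2563220, 1.1062044, -0.0907328)
q + ½dt·q⊗(0,ω), renormalized = (-0.1740, -0.7494, 0.6262, 0.1264)
a = F/m = (1.1667, 0.9667, 0.5000)
p' = p + v·dt = (-1.3200, -0.7600, 2.1100)
v' = v + a·dt = (-1.0833, -1.5033, -1.8500)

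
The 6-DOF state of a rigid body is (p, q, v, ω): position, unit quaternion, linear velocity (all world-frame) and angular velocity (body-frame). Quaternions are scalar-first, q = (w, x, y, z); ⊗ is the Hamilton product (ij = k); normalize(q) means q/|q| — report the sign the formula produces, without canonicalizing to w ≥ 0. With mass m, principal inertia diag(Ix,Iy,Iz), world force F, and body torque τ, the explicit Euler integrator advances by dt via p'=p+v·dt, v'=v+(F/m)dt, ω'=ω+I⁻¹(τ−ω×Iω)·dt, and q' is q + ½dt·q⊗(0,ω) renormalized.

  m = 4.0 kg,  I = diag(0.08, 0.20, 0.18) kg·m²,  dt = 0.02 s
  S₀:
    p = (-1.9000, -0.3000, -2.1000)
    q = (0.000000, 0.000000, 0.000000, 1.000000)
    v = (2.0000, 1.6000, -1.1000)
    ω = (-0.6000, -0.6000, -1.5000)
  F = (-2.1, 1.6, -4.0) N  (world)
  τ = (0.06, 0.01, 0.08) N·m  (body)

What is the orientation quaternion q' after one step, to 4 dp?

q' = (0.0150, 0.0060, -0.0060, 0.9999)

Hamilton product q⊗(0,ω) = (1.5000000, 0.6000000, -0.6000000, 0.0000000)
q + ½dt·q⊗(0,ω), renormalized = (0.0150, 0.0060, -0.0060, 0.9999)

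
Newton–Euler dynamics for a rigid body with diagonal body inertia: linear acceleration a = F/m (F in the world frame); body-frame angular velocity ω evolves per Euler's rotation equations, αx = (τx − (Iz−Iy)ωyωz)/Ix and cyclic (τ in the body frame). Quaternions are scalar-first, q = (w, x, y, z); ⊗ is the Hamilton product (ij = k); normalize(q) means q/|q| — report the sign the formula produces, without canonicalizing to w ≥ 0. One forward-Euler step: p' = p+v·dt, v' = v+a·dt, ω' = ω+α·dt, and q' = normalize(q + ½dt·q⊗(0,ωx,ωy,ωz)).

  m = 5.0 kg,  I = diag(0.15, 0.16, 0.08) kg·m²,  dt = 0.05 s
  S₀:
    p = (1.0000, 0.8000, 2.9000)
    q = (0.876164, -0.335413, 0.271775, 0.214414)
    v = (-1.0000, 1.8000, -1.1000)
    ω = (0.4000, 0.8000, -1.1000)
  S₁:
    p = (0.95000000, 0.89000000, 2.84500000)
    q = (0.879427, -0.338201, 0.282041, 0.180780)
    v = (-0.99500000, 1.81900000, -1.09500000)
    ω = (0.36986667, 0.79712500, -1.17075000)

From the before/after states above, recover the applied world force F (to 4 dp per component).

F = (0.5000, 1.9000, 0.5000)

Δv = v₁−v₀ = (0.00500000, 0.01900000, 0.00500000)
applied force F = (0.5000, 1.9000, 0.5000)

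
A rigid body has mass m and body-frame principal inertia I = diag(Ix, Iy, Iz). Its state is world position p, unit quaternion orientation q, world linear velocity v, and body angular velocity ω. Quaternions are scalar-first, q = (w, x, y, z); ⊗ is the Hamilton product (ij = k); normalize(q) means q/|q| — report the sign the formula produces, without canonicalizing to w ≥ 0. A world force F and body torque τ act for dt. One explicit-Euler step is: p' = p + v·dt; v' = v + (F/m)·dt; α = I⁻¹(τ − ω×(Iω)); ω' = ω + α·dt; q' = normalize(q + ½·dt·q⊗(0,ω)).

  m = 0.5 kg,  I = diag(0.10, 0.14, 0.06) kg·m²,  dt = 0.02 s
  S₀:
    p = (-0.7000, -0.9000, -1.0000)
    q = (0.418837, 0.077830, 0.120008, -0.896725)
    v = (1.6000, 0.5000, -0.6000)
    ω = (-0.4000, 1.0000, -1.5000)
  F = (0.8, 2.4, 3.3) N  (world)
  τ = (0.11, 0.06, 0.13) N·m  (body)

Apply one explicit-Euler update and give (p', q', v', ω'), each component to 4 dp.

p' = p + v·dt = (-0.6680, -0.8900, -1.0120)
v' = v + a·dt = (1.6320, 0.5960, -0.4680)
precession coupling ω×(Iω) = (0.1200, 0.0240, -0.0160)
angular accel α = (-0.1000, 0.2571, 2.4333)
new body rate ω' = (-0.4020, 1.0051, -1.4513)
q⊗(0,ω) = (-1.4339635, 0.5491782, 0.8942720, -0.5024223)
q + ½dt·q⊗(0,ω), renormalized = (0.4044, 0.0833, 0.1289, -0.9016)

p' = (-0.6680, -0.8900, -1.0120)
q' = (0.4044, 0.0833, 0.1289, -0.9016)
v' = (1.6320, 0.5960, -0.4680)
ω' = (-0.4020, 1.0051, -1.4513)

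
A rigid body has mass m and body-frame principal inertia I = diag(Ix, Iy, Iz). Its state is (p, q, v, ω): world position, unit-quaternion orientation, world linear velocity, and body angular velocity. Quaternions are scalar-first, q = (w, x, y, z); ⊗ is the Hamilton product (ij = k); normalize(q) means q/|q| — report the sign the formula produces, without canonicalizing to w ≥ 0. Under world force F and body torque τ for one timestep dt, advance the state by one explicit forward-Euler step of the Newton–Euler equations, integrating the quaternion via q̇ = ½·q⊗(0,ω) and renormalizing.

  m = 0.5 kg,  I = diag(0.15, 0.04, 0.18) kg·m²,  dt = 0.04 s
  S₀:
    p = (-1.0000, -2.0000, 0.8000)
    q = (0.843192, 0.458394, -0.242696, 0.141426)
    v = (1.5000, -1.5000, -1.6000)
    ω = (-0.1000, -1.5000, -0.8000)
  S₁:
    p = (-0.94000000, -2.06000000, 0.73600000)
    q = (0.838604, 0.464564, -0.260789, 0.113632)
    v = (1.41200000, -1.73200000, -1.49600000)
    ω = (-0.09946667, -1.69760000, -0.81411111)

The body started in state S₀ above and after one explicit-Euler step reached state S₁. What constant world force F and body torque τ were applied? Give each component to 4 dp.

F = (-1.1000, -2.9000, 1.3000)
τ = (0.1700, -0.2000, -0.0800)

velocity change Δv = (-0.08800000, -0.23200000, 0.10400000)
m·(v₁−v₀)/dt = (-1.1000, -2.9000, 1.3000)
Δω = ω₁−ω₀ = (0.00053333, -0.19760000, -0.01411111)
precession coupling = (0.1680, -0.0024, -0.0165)
τ = I·(Δω/dt) + ω₀×(Iω₀) = (0.1700, -0.2000, -0.0800)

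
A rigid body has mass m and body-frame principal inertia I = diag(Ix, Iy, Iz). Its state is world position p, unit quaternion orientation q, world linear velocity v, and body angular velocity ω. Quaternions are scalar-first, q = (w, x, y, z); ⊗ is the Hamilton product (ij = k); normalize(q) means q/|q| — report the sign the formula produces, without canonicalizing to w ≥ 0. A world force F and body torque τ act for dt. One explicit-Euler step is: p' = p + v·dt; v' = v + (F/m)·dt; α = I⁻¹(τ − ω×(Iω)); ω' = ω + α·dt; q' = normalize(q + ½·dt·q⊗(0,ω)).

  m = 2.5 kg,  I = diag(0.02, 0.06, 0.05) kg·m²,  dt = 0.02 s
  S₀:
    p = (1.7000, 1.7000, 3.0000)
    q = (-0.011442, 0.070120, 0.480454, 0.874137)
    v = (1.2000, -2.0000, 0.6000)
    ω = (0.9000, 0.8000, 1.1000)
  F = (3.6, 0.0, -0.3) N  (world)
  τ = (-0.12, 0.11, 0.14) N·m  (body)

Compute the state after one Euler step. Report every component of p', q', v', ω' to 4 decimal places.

new position p' = (1.7240, 1.6600, 3.0120)
v + (F/m)dt = (1.2288, -2.0000, 0.5976)
ω×(Iω) gyroscopic = (-0.0088, -0.0297, 0.0288)
angular accel α = (-5.5600, 2.3283, 2.2240)
ω + α·dt = (0.7888, 0.8466, 1.1445)
q⊗(0,ω) = (-1.4090219, -0.1811080, 0.7004377, -0.3888988)
updated quaternion q' = (-0.0255, 0.0683, 0.4874, 0.8701)

p' = (1.7240, 1.6600, 3.0120)
q' = (-0.0255, 0.0683, 0.4874, 0.8701)
v' = (1.2288, -2.0000, 0.5976)
ω' = (0.7888, 0.8466, 1.1445)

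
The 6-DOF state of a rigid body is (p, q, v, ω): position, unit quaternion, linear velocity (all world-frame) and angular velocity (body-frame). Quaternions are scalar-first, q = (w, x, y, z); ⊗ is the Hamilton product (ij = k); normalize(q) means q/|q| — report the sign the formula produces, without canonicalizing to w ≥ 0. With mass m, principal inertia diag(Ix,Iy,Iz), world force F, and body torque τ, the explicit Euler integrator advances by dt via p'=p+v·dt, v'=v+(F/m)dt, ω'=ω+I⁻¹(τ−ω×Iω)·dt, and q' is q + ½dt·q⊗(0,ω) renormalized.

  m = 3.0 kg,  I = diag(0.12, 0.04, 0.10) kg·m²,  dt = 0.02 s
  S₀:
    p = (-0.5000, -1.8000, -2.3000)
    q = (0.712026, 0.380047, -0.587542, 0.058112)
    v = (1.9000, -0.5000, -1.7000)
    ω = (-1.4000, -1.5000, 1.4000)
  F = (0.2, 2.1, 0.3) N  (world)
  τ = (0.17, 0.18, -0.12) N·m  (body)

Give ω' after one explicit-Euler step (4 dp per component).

α = I⁻¹(τ − ω×Iω) = (2.4667, 5.4800, 0.4800)
new body rate ω' = (-1.3507, -1.3904, 1.4096)

ω' = (-1.3507, -1.3904, 1.4096)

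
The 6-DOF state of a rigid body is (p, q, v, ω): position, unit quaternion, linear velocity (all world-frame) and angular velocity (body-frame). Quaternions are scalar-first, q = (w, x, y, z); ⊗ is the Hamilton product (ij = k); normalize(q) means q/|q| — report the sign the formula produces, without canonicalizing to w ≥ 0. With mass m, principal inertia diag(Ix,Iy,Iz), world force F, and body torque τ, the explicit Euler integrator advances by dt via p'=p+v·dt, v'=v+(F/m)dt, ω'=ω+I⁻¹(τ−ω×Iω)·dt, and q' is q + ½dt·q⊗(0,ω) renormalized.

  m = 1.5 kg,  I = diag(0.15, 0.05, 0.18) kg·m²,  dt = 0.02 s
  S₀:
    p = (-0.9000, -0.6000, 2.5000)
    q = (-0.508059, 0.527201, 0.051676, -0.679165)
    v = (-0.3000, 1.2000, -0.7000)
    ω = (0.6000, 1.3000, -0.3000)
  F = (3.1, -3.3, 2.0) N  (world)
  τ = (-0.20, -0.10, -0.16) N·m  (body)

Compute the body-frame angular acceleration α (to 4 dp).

α = (-0.9953, -2.1080, -0.4556)

ω×(Iω) gyroscopic = (-0.0507, 0.0054, -0.0780)
(τ − ω×Iω)/I = (-0.9953, -2.1080, -0.4556)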